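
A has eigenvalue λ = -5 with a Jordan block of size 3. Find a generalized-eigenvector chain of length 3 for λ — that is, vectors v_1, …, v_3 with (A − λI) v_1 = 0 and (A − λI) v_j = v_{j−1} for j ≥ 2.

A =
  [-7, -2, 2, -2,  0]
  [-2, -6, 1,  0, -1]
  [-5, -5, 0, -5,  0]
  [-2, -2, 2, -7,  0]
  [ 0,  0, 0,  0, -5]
A Jordan chain for λ = -5 of length 3:
v_1 = (2, 1, 5, 2, 0)ᵀ
v_2 = (-2, -2, -5, -2, 0)ᵀ
v_3 = (1, 0, 0, 0, 0)ᵀ

Let N = A − (-5)·I. We want v_3 with N^3 v_3 = 0 but N^2 v_3 ≠ 0; then v_{j-1} := N · v_j for j = 3, …, 2.

Pick v_3 = (1, 0, 0, 0, 0)ᵀ.
Then v_2 = N · v_3 = (-2, -2, -5, -2, 0)ᵀ.
Then v_1 = N · v_2 = (2, 1, 5, 2, 0)ᵀ.

Sanity check: (A − (-5)·I) v_1 = (0, 0, 0, 0, 0)ᵀ = 0. ✓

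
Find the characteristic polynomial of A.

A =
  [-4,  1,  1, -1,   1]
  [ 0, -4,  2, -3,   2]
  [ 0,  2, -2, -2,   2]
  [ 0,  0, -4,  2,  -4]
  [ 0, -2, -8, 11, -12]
x^5 + 20*x^4 + 160*x^3 + 640*x^2 + 1280*x + 1024

Expanding det(x·I − A) (e.g. by cofactor expansion or by noting that A is similar to its Jordan form J, which has the same characteristic polynomial as A) gives
  χ_A(x) = x^5 + 20*x^4 + 160*x^3 + 640*x^2 + 1280*x + 1024
which factors as (x + 4)^5. The eigenvalues (with algebraic multiplicities) are λ = -4 with multiplicity 5.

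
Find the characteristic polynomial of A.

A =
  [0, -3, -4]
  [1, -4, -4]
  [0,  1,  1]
x^3 + 3*x^2 + 3*x + 1

Expanding det(x·I − A) (e.g. by cofactor expansion or by noting that A is similar to its Jordan form J, which has the same characteristic polynomial as A) gives
  χ_A(x) = x^3 + 3*x^2 + 3*x + 1
which factors as (x + 1)^3. The eigenvalues (with algebraic multiplicities) are λ = -1 with multiplicity 3.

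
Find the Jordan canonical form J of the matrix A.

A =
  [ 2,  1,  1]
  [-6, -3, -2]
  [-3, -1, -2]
J_2(-1) ⊕ J_1(-1)

The characteristic polynomial is
  det(x·I − A) = x^3 + 3*x^2 + 3*x + 1 = (x + 1)^3

Eigenvalues and multiplicities (the geometric multiplicity of λ is n − rank(A − λI), which equals the number of Jordan blocks for λ):
  λ = -1: algebraic multiplicity = 3, geometric multiplicity = 2

Determining the block sizes for each eigenvalue:
  λ = -1: 2 blocks summing to 3 forces exactly one block of size 2 and the rest size 1 → block sizes [2, 1]

Assembling the blocks gives a Jordan form
J =
  [-1,  1,  0]
  [ 0, -1,  0]
  [ 0,  0, -1]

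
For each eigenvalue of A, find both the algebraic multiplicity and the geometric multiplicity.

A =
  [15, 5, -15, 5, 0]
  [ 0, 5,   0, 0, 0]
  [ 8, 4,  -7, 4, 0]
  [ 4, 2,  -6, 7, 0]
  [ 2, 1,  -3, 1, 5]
λ = 5: alg = 5, geom = 4

Step 1 — factor the characteristic polynomial to read off the algebraic multiplicities:
  χ_A(x) = (x - 5)^5

Step 2 — compute geometric multiplicities via the rank-nullity identity g(λ) = n − rank(A − λI):
  rank(A − (5)·I) = 1, so dim ker(A − (5)·I) = n − 1 = 4

Summary:
  λ = 5: algebraic multiplicity = 5, geometric multiplicity = 4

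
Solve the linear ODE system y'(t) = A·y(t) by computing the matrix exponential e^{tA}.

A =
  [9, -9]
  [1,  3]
e^{tA} =
  [3*t*exp(6*t) + exp(6*t), -9*t*exp(6*t)]
  [t*exp(6*t), -3*t*exp(6*t) + exp(6*t)]

Strategy: write A = P · J · P⁻¹ where J is a Jordan canonical form, so e^{tA} = P · e^{tJ} · P⁻¹, and e^{tJ} can be computed block-by-block.

A has Jordan form
J =
  [6, 1]
  [0, 6]
(up to reordering of blocks).

Per-block formulas:
  For a 2×2 Jordan block J_2(6): exp(t · J_2(6)) = e^(6t)·(I + t·N), where N is the 2×2 nilpotent shift.

After assembling e^{tJ} and conjugating by P, we get:

e^{tA} =
  [3*t*exp(6*t) + exp(6*t), -9*t*exp(6*t)]
  [t*exp(6*t), -3*t*exp(6*t) + exp(6*t)]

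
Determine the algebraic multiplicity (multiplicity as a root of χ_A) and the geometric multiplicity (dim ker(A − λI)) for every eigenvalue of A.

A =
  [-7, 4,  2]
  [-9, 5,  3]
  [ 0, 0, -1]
λ = -1: alg = 3, geom = 2

Step 1 — factor the characteristic polynomial to read off the algebraic multiplicities:
  χ_A(x) = (x + 1)^3

Step 2 — compute geometric multiplicities via the rank-nullity identity g(λ) = n − rank(A − λI):
  rank(A − (-1)·I) = 1, so dim ker(A − (-1)·I) = n − 1 = 2

Summary:
  λ = -1: algebraic multiplicity = 3, geometric multiplicity = 2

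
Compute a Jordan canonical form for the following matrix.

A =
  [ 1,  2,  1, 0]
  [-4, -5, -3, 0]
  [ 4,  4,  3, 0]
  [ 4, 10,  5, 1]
J_2(-1) ⊕ J_1(1) ⊕ J_1(1)

The characteristic polynomial is
  det(x·I − A) = x^4 - 2*x^2 + 1 = (x - 1)^2*(x + 1)^2

Eigenvalues and multiplicities (the geometric multiplicity of λ is n − rank(A − λI), which equals the number of Jordan blocks for λ):
  λ = -1: algebraic multiplicity = 2, geometric multiplicity = 1
  λ = 1: algebraic multiplicity = 2, geometric multiplicity = 2

Determining the block sizes for each eigenvalue:
  λ = -1: one block (gm = 1), so the single block has size am = 2 → block sizes [2]
  λ = 1: gm = am = 2, so every block has size 1 → block sizes [1, 1]

Assembling the blocks gives a Jordan form
J =
  [-1,  1, 0, 0]
  [ 0, -1, 0, 0]
  [ 0,  0, 1, 0]
  [ 0,  0, 0, 1]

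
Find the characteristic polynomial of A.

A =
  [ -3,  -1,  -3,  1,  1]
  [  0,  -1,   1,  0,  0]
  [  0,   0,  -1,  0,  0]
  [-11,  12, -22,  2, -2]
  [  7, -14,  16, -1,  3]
x^5 - 10*x^3 - 20*x^2 - 15*x - 4

Expanding det(x·I − A) (e.g. by cofactor expansion or by noting that A is similar to its Jordan form J, which has the same characteristic polynomial as A) gives
  χ_A(x) = x^5 - 10*x^3 - 20*x^2 - 15*x - 4
which factors as (x - 4)*(x + 1)^4. The eigenvalues (with algebraic multiplicities) are λ = -1 with multiplicity 4, λ = 4 with multiplicity 1.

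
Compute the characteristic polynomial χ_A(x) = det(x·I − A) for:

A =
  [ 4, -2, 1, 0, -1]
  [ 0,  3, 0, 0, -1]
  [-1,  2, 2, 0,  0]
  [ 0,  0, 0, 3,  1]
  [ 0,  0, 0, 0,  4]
x^5 - 16*x^4 + 102*x^3 - 324*x^2 + 513*x - 324

Expanding det(x·I − A) (e.g. by cofactor expansion or by noting that A is similar to its Jordan form J, which has the same characteristic polynomial as A) gives
  χ_A(x) = x^5 - 16*x^4 + 102*x^3 - 324*x^2 + 513*x - 324
which factors as (x - 4)*(x - 3)^4. The eigenvalues (with algebraic multiplicities) are λ = 3 with multiplicity 4, λ = 4 with multiplicity 1.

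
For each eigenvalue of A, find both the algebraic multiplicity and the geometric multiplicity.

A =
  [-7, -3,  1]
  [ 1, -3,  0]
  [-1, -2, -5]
λ = -5: alg = 3, geom = 1

Step 1 — factor the characteristic polynomial to read off the algebraic multiplicities:
  χ_A(x) = (x + 5)^3

Step 2 — compute geometric multiplicities via the rank-nullity identity g(λ) = n − rank(A − λI):
  rank(A − (-5)·I) = 2, so dim ker(A − (-5)·I) = n − 2 = 1

Summary:
  λ = -5: algebraic multiplicity = 3, geometric multiplicity = 1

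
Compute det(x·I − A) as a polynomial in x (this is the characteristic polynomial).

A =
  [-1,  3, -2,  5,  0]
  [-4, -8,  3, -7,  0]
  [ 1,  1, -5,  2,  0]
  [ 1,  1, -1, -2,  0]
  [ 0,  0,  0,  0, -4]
x^5 + 20*x^4 + 160*x^3 + 640*x^2 + 1280*x + 1024

Expanding det(x·I − A) (e.g. by cofactor expansion or by noting that A is similar to its Jordan form J, which has the same characteristic polynomial as A) gives
  χ_A(x) = x^5 + 20*x^4 + 160*x^3 + 640*x^2 + 1280*x + 1024
which factors as (x + 4)^5. The eigenvalues (with algebraic multiplicities) are λ = -4 with multiplicity 5.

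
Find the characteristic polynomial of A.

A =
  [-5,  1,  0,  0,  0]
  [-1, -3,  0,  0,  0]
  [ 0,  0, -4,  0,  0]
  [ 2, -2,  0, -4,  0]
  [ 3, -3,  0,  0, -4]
x^5 + 20*x^4 + 160*x^3 + 640*x^2 + 1280*x + 1024

Expanding det(x·I − A) (e.g. by cofactor expansion or by noting that A is similar to its Jordan form J, which has the same characteristic polynomial as A) gives
  χ_A(x) = x^5 + 20*x^4 + 160*x^3 + 640*x^2 + 1280*x + 1024
which factors as (x + 4)^5. The eigenvalues (with algebraic multiplicities) are λ = -4 with multiplicity 5.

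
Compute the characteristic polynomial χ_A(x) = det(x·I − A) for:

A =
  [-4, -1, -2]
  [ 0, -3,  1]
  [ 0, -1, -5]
x^3 + 12*x^2 + 48*x + 64

Expanding det(x·I − A) (e.g. by cofactor expansion or by noting that A is similar to its Jordan form J, which has the same characteristic polynomial as A) gives
  χ_A(x) = x^3 + 12*x^2 + 48*x + 64
which factors as (x + 4)^3. The eigenvalues (with algebraic multiplicities) are λ = -4 with multiplicity 3.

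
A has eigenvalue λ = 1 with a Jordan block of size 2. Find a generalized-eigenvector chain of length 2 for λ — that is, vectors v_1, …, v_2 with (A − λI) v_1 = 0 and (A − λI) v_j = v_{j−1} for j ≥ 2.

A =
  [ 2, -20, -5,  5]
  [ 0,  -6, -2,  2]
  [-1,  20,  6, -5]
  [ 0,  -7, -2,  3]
A Jordan chain for λ = 1 of length 2:
v_1 = (-35, -14, 35, -14)ᵀ
v_2 = (5, 2, 0, 0)ᵀ

Let N = A − (1)·I. We want v_2 with N^2 v_2 = 0 but N^1 v_2 ≠ 0; then v_{j-1} := N · v_j for j = 2, …, 2.

Pick v_2 = (5, 2, 0, 0)ᵀ.
Then v_1 = N · v_2 = (-35, -14, 35, -14)ᵀ.

Sanity check: (A − (1)·I) v_1 = (0, 0, 0, 0)ᵀ = 0. ✓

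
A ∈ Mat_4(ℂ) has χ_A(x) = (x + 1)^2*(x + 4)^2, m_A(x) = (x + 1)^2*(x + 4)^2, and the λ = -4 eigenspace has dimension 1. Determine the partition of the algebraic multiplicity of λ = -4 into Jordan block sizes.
Block sizes for λ = -4: [2]

Step 1 — from the characteristic polynomial, algebraic multiplicity of λ = -4 is 2. From dim ker(A − (-4)·I) = 1, there are exactly 1 Jordan blocks for λ = -4.
Step 2 — from the minimal polynomial, the factor (x + 4)^2 tells us the largest block for λ = -4 has size 2.
Step 3 — with total size 2, 1 blocks, and largest block 2, the block sizes (in nonincreasing order) are [2].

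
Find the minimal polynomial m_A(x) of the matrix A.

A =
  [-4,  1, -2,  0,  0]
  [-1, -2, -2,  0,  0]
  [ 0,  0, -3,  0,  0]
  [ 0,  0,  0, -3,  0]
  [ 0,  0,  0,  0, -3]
x^2 + 6*x + 9

The characteristic polynomial is χ_A(x) = (x + 3)^5, so the eigenvalues are known. The minimal polynomial is
  m_A(x) = Π_λ (x − λ)^{k_λ}
where k_λ is the size of the *largest* Jordan block for λ (equivalently, the smallest k with (A − λI)^k v = 0 for every generalised eigenvector v of λ).

  λ = -3: largest Jordan block has size 2, contributing (x + 3)^2

So m_A(x) = (x + 3)^2 = x^2 + 6*x + 9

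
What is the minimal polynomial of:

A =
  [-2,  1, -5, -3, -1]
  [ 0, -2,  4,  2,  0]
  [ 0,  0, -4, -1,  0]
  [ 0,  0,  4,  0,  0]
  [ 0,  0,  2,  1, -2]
x^2 + 4*x + 4

The characteristic polynomial is χ_A(x) = (x + 2)^5, so the eigenvalues are known. The minimal polynomial is
  m_A(x) = Π_λ (x − λ)^{k_λ}
where k_λ is the size of the *largest* Jordan block for λ (equivalently, the smallest k with (A − λI)^k v = 0 for every generalised eigenvector v of λ).

  λ = -2: largest Jordan block has size 2, contributing (x + 2)^2

So m_A(x) = (x + 2)^2 = x^2 + 4*x + 4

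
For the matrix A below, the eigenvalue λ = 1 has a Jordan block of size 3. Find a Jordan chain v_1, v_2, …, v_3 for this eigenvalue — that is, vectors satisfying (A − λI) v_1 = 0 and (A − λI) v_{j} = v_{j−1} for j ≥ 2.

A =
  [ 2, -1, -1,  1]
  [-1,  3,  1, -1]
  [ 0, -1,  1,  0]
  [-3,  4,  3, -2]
A Jordan chain for λ = 1 of length 3:
v_1 = (-1, 0, 1, 2)ᵀ
v_2 = (1, -1, 0, -3)ᵀ
v_3 = (1, 0, 0, 0)ᵀ

Let N = A − (1)·I. We want v_3 with N^3 v_3 = 0 but N^2 v_3 ≠ 0; then v_{j-1} := N · v_j for j = 3, …, 2.

Pick v_3 = (1, 0, 0, 0)ᵀ.
Then v_2 = N · v_3 = (1, -1, 0, -3)ᵀ.
Then v_1 = N · v_2 = (-1, 0, 1, 2)ᵀ.

Sanity check: (A − (1)·I) v_1 = (0, 0, 0, 0)ᵀ = 0. ✓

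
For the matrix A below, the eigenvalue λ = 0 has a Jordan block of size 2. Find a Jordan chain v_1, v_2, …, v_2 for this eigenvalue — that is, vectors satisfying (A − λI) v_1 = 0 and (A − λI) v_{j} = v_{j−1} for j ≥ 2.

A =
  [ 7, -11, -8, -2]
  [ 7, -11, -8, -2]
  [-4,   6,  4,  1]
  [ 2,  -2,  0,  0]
A Jordan chain for λ = 0 of length 2:
v_1 = (7, 7, -4, 2)ᵀ
v_2 = (1, 0, 0, 0)ᵀ

Let N = A − (0)·I. We want v_2 with N^2 v_2 = 0 but N^1 v_2 ≠ 0; then v_{j-1} := N · v_j for j = 2, …, 2.

Pick v_2 = (1, 0, 0, 0)ᵀ.
Then v_1 = N · v_2 = (7, 7, -4, 2)ᵀ.

Sanity check: (A − (0)·I) v_1 = (0, 0, 0, 0)ᵀ = 0. ✓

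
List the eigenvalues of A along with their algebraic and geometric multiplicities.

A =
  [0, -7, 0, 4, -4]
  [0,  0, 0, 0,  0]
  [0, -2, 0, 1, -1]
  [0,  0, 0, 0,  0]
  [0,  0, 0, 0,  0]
λ = 0: alg = 5, geom = 3

Step 1 — factor the characteristic polynomial to read off the algebraic multiplicities:
  χ_A(x) = x^5

Step 2 — compute geometric multiplicities via the rank-nullity identity g(λ) = n − rank(A − λI):
  rank(A − (0)·I) = 2, so dim ker(A − (0)·I) = n − 2 = 3

Summary:
  λ = 0: algebraic multiplicity = 5, geometric multiplicity = 3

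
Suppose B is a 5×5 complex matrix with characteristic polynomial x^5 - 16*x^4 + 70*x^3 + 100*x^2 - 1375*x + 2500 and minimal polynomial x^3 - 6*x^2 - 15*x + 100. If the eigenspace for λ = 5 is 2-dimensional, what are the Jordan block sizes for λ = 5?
Block sizes for λ = 5: [2, 2]

Step 1 — from the characteristic polynomial, algebraic multiplicity of λ = 5 is 4. From dim ker(B − (5)·I) = 2, there are exactly 2 Jordan blocks for λ = 5.
Step 2 — from the minimal polynomial, the factor (x − 5)^2 tells us the largest block for λ = 5 has size 2.
Step 3 — with total size 4, 2 blocks, and largest block 2, the block sizes (in nonincreasing order) are [2, 2].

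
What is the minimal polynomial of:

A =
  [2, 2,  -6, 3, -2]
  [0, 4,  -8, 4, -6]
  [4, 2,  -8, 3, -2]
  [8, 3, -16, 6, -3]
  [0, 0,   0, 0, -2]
x^4 - 4*x^3 + 16*x - 16

The characteristic polynomial is χ_A(x) = (x - 2)^3*(x + 2)^2, so the eigenvalues are known. The minimal polynomial is
  m_A(x) = Π_λ (x − λ)^{k_λ}
where k_λ is the size of the *largest* Jordan block for λ (equivalently, the smallest k with (A − λI)^k v = 0 for every generalised eigenvector v of λ).

  λ = -2: largest Jordan block has size 1, contributing (x + 2)
  λ = 2: largest Jordan block has size 3, contributing (x − 2)^3

So m_A(x) = (x - 2)^3*(x + 2) = x^4 - 4*x^3 + 16*x - 16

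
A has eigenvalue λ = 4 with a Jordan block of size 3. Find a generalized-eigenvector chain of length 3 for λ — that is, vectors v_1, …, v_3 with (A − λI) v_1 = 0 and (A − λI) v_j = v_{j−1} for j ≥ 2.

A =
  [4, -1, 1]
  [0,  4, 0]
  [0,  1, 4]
A Jordan chain for λ = 4 of length 3:
v_1 = (1, 0, 0)ᵀ
v_2 = (-1, 0, 1)ᵀ
v_3 = (0, 1, 0)ᵀ

Let N = A − (4)·I. We want v_3 with N^3 v_3 = 0 but N^2 v_3 ≠ 0; then v_{j-1} := N · v_j for j = 3, …, 2.

Pick v_3 = (0, 1, 0)ᵀ.
Then v_2 = N · v_3 = (-1, 0, 1)ᵀ.
Then v_1 = N · v_2 = (1, 0, 0)ᵀ.

Sanity check: (A − (4)·I) v_1 = (0, 0, 0)ᵀ = 0. ✓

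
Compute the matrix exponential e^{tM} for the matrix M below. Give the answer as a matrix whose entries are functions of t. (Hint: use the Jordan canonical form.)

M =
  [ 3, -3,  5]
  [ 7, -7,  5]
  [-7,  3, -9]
e^{tM} =
  [8*exp(-4*t) - 7*exp(-5*t), -3*exp(-4*t) + 3*exp(-5*t), 5*exp(-4*t) - 5*exp(-5*t)]
  [7*exp(-4*t) - 7*exp(-5*t), -2*exp(-4*t) + 3*exp(-5*t), 5*exp(-4*t) - 5*exp(-5*t)]
  [-7*exp(-4*t) + 7*exp(-5*t), 3*exp(-4*t) - 3*exp(-5*t), -4*exp(-4*t) + 5*exp(-5*t)]

Strategy: write M = P · J · P⁻¹ where J is a Jordan canonical form, so e^{tM} = P · e^{tJ} · P⁻¹, and e^{tJ} can be computed block-by-block.

M has Jordan form
J =
  [-5,  0,  0]
  [ 0, -4,  0]
  [ 0,  0, -4]
(up to reordering of blocks).

Per-block formulas:
  For a 1×1 block at λ = -4: exp(t · [-4]) = [e^(-4t)].
  For a 1×1 block at λ = -5: exp(t · [-5]) = [e^(-5t)].

After assembling e^{tJ} and conjugating by P, we get:

e^{tM} =
  [8*exp(-4*t) - 7*exp(-5*t), -3*exp(-4*t) + 3*exp(-5*t), 5*exp(-4*t) - 5*exp(-5*t)]
  [7*exp(-4*t) - 7*exp(-5*t), -2*exp(-4*t) + 3*exp(-5*t), 5*exp(-4*t) - 5*exp(-5*t)]
  [-7*exp(-4*t) + 7*exp(-5*t), 3*exp(-4*t) - 3*exp(-5*t), -4*exp(-4*t) + 5*exp(-5*t)]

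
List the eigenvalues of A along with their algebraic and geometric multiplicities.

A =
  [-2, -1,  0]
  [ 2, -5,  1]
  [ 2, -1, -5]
λ = -4: alg = 3, geom = 1

Step 1 — factor the characteristic polynomial to read off the algebraic multiplicities:
  χ_A(x) = (x + 4)^3

Step 2 — compute geometric multiplicities via the rank-nullity identity g(λ) = n − rank(A − λI):
  rank(A − (-4)·I) = 2, so dim ker(A − (-4)·I) = n − 2 = 1

Summary:
  λ = -4: algebraic multiplicity = 3, geometric multiplicity = 1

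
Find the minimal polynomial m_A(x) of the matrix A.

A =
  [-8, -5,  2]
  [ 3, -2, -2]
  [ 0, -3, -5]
x^3 + 15*x^2 + 75*x + 125

The characteristic polynomial is χ_A(x) = (x + 5)^3, so the eigenvalues are known. The minimal polynomial is
  m_A(x) = Π_λ (x − λ)^{k_λ}
where k_λ is the size of the *largest* Jordan block for λ (equivalently, the smallest k with (A − λI)^k v = 0 for every generalised eigenvector v of λ).

  λ = -5: largest Jordan block has size 3, contributing (x + 5)^3

So m_A(x) = (x + 5)^3 = x^3 + 15*x^2 + 75*x + 125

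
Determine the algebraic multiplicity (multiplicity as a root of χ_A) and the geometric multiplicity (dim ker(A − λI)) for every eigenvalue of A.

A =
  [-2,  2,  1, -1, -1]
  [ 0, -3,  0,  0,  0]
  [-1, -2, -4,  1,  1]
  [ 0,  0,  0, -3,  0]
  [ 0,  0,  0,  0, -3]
λ = -3: alg = 5, geom = 4

Step 1 — factor the characteristic polynomial to read off the algebraic multiplicities:
  χ_A(x) = (x + 3)^5

Step 2 — compute geometric multiplicities via the rank-nullity identity g(λ) = n − rank(A − λI):
  rank(A − (-3)·I) = 1, so dim ker(A − (-3)·I) = n − 1 = 4

Summary:
  λ = -3: algebraic multiplicity = 5, geometric multiplicity = 4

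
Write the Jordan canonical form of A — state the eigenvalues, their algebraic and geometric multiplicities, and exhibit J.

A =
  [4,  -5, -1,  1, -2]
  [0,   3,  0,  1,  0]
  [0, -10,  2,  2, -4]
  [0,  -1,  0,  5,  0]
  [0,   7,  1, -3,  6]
J_2(4) ⊕ J_2(4) ⊕ J_1(4)

The characteristic polynomial is
  det(x·I − A) = x^5 - 20*x^4 + 160*x^3 - 640*x^2 + 1280*x - 1024 = (x - 4)^5

Eigenvalues and multiplicities (the geometric multiplicity of λ is n − rank(A − λI), which equals the number of Jordan blocks for λ):
  λ = 4: algebraic multiplicity = 5, geometric multiplicity = 3

Determining the block sizes for each eigenvalue:
  λ = 4: with am = 5 and gm = 3, the partition is not yet determined (e.g. several partitions of 5 into 3 parts exist). Let N = A − (4)·I. Computing rank(N^1) = 2, rank(N^2) = 0; the number of blocks of size ≥ j is rank(N^{j−1}) − rank(N^j), giving [3, 2]. So we have 2 block(s) of size 2, 1 block(s) of size 1 → block sizes [2, 2, 1]

Assembling the blocks gives a Jordan form
J =
  [4, 1, 0, 0, 0]
  [0, 4, 0, 0, 0]
  [0, 0, 4, 1, 0]
  [0, 0, 0, 4, 0]
  [0, 0, 0, 0, 4]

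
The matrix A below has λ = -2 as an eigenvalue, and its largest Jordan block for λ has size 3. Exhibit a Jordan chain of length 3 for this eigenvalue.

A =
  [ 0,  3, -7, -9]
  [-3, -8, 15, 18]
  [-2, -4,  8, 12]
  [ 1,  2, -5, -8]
A Jordan chain for λ = -2 of length 3:
v_1 = (-2, 3, 2, -1)ᵀ
v_2 = (3, -6, -4, 2)ᵀ
v_3 = (0, 1, 0, 0)ᵀ

Let N = A − (-2)·I. We want v_3 with N^3 v_3 = 0 but N^2 v_3 ≠ 0; then v_{j-1} := N · v_j for j = 3, …, 2.

Pick v_3 = (0, 1, 0, 0)ᵀ.
Then v_2 = N · v_3 = (3, -6, -4, 2)ᵀ.
Then v_1 = N · v_2 = (-2, 3, 2, -1)ᵀ.

Sanity check: (A − (-2)·I) v_1 = (0, 0, 0, 0)ᵀ = 0. ✓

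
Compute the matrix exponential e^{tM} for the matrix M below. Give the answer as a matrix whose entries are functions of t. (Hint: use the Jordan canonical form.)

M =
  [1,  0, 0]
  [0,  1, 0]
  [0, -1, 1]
e^{tM} =
  [exp(t), 0, 0]
  [0, exp(t), 0]
  [0, -t*exp(t), exp(t)]

Strategy: write M = P · J · P⁻¹ where J is a Jordan canonical form, so e^{tM} = P · e^{tJ} · P⁻¹, and e^{tJ} can be computed block-by-block.

M has Jordan form
J =
  [1, 1, 0]
  [0, 1, 0]
  [0, 0, 1]
(up to reordering of blocks).

Per-block formulas:
  For a 2×2 Jordan block J_2(1): exp(t · J_2(1)) = e^(1t)·(I + t·N), where N is the 2×2 nilpotent shift.
  For a 1×1 block at λ = 1: exp(t · [1]) = [e^(1t)].

After assembling e^{tJ} and conjugating by P, we get:

e^{tM} =
  [exp(t), 0, 0]
  [0, exp(t), 0]
  [0, -t*exp(t), exp(t)]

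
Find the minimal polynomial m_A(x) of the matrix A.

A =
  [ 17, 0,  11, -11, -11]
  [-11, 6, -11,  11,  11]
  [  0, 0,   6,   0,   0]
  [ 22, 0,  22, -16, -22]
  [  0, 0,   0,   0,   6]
x^2 - x - 30

The characteristic polynomial is χ_A(x) = (x - 6)^4*(x + 5), so the eigenvalues are known. The minimal polynomial is
  m_A(x) = Π_λ (x − λ)^{k_λ}
where k_λ is the size of the *largest* Jordan block for λ (equivalently, the smallest k with (A − λI)^k v = 0 for every generalised eigenvector v of λ).

  λ = -5: largest Jordan block has size 1, contributing (x + 5)
  λ = 6: largest Jordan block has size 1, contributing (x − 6)

So m_A(x) = (x - 6)*(x + 5) = x^2 - x - 30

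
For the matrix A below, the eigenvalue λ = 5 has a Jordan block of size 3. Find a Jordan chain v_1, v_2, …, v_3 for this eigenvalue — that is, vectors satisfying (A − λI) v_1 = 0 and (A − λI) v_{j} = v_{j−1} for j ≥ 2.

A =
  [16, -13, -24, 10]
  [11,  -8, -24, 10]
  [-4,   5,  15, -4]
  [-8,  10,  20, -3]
A Jordan chain for λ = 5 of length 3:
v_1 = (-6, -6, 3, 6)ᵀ
v_2 = (11, 11, -4, -8)ᵀ
v_3 = (1, 0, 0, 0)ᵀ

Let N = A − (5)·I. We want v_3 with N^3 v_3 = 0 but N^2 v_3 ≠ 0; then v_{j-1} := N · v_j for j = 3, …, 2.

Pick v_3 = (1, 0, 0, 0)ᵀ.
Then v_2 = N · v_3 = (11, 11, -4, -8)ᵀ.
Then v_1 = N · v_2 = (-6, -6, 3, 6)ᵀ.

Sanity check: (A − (5)·I) v_1 = (0, 0, 0, 0)ᵀ = 0. ✓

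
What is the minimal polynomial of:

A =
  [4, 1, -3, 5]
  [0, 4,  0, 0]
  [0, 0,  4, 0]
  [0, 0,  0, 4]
x^2 - 8*x + 16

The characteristic polynomial is χ_A(x) = (x - 4)^4, so the eigenvalues are known. The minimal polynomial is
  m_A(x) = Π_λ (x − λ)^{k_λ}
where k_λ is the size of the *largest* Jordan block for λ (equivalently, the smallest k with (A − λI)^k v = 0 for every generalised eigenvector v of λ).

  λ = 4: largest Jordan block has size 2, contributing (x − 4)^2

So m_A(x) = (x - 4)^2 = x^2 - 8*x + 16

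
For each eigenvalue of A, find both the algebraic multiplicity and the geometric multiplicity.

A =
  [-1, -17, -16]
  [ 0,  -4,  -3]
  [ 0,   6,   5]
λ = -1: alg = 2, geom = 1; λ = 2: alg = 1, geom = 1

Step 1 — factor the characteristic polynomial to read off the algebraic multiplicities:
  χ_A(x) = (x - 2)*(x + 1)^2

Step 2 — compute geometric multiplicities via the rank-nullity identity g(λ) = n − rank(A − λI):
  rank(A − (-1)·I) = 2, so dim ker(A − (-1)·I) = n − 2 = 1
  rank(A − (2)·I) = 2, so dim ker(A − (2)·I) = n − 2 = 1

Summary:
  λ = -1: algebraic multiplicity = 2, geometric multiplicity = 1
  λ = 2: algebraic multiplicity = 1, geometric multiplicity = 1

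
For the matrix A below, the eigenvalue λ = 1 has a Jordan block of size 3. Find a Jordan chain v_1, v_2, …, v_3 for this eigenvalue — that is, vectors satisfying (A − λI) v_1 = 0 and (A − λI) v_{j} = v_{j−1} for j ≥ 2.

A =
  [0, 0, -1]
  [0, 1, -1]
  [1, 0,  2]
A Jordan chain for λ = 1 of length 3:
v_1 = (0, -1, 0)ᵀ
v_2 = (-1, 0, 1)ᵀ
v_3 = (1, 0, 0)ᵀ

Let N = A − (1)·I. We want v_3 with N^3 v_3 = 0 but N^2 v_3 ≠ 0; then v_{j-1} := N · v_j for j = 3, …, 2.

Pick v_3 = (1, 0, 0)ᵀ.
Then v_2 = N · v_3 = (-1, 0, 1)ᵀ.
Then v_1 = N · v_2 = (0, -1, 0)ᵀ.

Sanity check: (A − (1)·I) v_1 = (0, 0, 0)ᵀ = 0. ✓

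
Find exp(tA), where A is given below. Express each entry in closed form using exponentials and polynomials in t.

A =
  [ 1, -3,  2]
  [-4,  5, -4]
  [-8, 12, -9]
e^{tA} =
  [2*t*exp(-t) + exp(-t), -3*t*exp(-t), 2*t*exp(-t)]
  [-4*t*exp(-t), 6*t*exp(-t) + exp(-t), -4*t*exp(-t)]
  [-8*t*exp(-t), 12*t*exp(-t), -8*t*exp(-t) + exp(-t)]

Strategy: write A = P · J · P⁻¹ where J is a Jordan canonical form, so e^{tA} = P · e^{tJ} · P⁻¹, and e^{tJ} can be computed block-by-block.

A has Jordan form
J =
  [-1,  1,  0]
  [ 0, -1,  0]
  [ 0,  0, -1]
(up to reordering of blocks).

Per-block formulas:
  For a 1×1 block at λ = -1: exp(t · [-1]) = [e^(-1t)].
  For a 2×2 Jordan block J_2(-1): exp(t · J_2(-1)) = e^(-1t)·(I + t·N), where N is the 2×2 nilpotent shift.

After assembling e^{tJ} and conjugating by P, we get:

e^{tA} =
  [2*t*exp(-t) + exp(-t), -3*t*exp(-t), 2*t*exp(-t)]
  [-4*t*exp(-t), 6*t*exp(-t) + exp(-t), -4*t*exp(-t)]
  [-8*t*exp(-t), 12*t*exp(-t), -8*t*exp(-t) + exp(-t)]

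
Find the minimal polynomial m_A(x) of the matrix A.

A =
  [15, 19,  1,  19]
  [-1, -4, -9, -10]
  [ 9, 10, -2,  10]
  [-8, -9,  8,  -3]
x^4 - 6*x^3 - 27*x^2 + 108*x + 324

The characteristic polynomial is χ_A(x) = (x - 6)^2*(x + 3)^2, so the eigenvalues are known. The minimal polynomial is
  m_A(x) = Π_λ (x − λ)^{k_λ}
where k_λ is the size of the *largest* Jordan block for λ (equivalently, the smallest k with (A − λI)^k v = 0 for every generalised eigenvector v of λ).

  λ = -3: largest Jordan block has size 2, contributing (x + 3)^2
  λ = 6: largest Jordan block has size 2, contributing (x − 6)^2

So m_A(x) = (x - 6)^2*(x + 3)^2 = x^4 - 6*x^3 - 27*x^2 + 108*x + 324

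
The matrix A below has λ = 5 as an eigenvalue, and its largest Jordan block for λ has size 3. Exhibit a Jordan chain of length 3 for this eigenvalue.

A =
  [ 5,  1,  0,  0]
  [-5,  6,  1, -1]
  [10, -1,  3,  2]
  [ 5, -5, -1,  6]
A Jordan chain for λ = 5 of length 3:
v_1 = (-5, 0, -5, 20)ᵀ
v_2 = (0, -5, 10, 5)ᵀ
v_3 = (1, 0, 0, 0)ᵀ

Let N = A − (5)·I. We want v_3 with N^3 v_3 = 0 but N^2 v_3 ≠ 0; then v_{j-1} := N · v_j for j = 3, …, 2.

Pick v_3 = (1, 0, 0, 0)ᵀ.
Then v_2 = N · v_3 = (0, -5, 10, 5)ᵀ.
Then v_1 = N · v_2 = (-5, 0, -5, 20)ᵀ.

Sanity check: (A − (5)·I) v_1 = (0, 0, 0, 0)ᵀ = 0. ✓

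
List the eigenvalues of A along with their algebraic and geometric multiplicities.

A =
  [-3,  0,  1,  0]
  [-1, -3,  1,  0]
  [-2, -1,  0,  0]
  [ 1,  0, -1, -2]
λ = -2: alg = 4, geom = 2

Step 1 — factor the characteristic polynomial to read off the algebraic multiplicities:
  χ_A(x) = (x + 2)^4

Step 2 — compute geometric multiplicities via the rank-nullity identity g(λ) = n − rank(A − λI):
  rank(A − (-2)·I) = 2, so dim ker(A − (-2)·I) = n − 2 = 2

Summary:
  λ = -2: algebraic multiplicity = 4, geometric multiplicity = 2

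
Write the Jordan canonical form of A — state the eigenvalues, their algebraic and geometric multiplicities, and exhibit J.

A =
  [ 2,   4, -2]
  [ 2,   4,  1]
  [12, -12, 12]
J_2(6) ⊕ J_1(6)

The characteristic polynomial is
  det(x·I − A) = x^3 - 18*x^2 + 108*x - 216 = (x - 6)^3

Eigenvalues and multiplicities (the geometric multiplicity of λ is n − rank(A − λI), which equals the number of Jordan blocks for λ):
  λ = 6: algebraic multiplicity = 3, geometric multiplicity = 2

Determining the block sizes for each eigenvalue:
  λ = 6: 2 blocks summing to 3 forces exactly one block of size 2 and the rest size 1 → block sizes [2, 1]

Assembling the blocks gives a Jordan form
J =
  [6, 1, 0]
  [0, 6, 0]
  [0, 0, 6]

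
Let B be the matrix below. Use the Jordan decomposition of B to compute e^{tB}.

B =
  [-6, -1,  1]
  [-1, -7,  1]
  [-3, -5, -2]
e^{tB} =
  [-t^2*exp(-5*t)/2 - t*exp(-5*t) + exp(-5*t), -t^2*exp(-5*t) - t*exp(-5*t), t^2*exp(-5*t)/2 + t*exp(-5*t)]
  [-t*exp(-5*t), -2*t*exp(-5*t) + exp(-5*t), t*exp(-5*t)]
  [-t^2*exp(-5*t)/2 - 3*t*exp(-5*t), -t^2*exp(-5*t) - 5*t*exp(-5*t), t^2*exp(-5*t)/2 + 3*t*exp(-5*t) + exp(-5*t)]

Strategy: write B = P · J · P⁻¹ where J is a Jordan canonical form, so e^{tB} = P · e^{tJ} · P⁻¹, and e^{tJ} can be computed block-by-block.

B has Jordan form
J =
  [-5,  1,  0]
  [ 0, -5,  1]
  [ 0,  0, -5]
(up to reordering of blocks).

Per-block formulas:
  For a 3×3 Jordan block J_3(-5): exp(t · J_3(-5)) = e^(-5t)·(I + t·N + (t^2/2)·N^2), where N is the 3×3 nilpotent shift.

After assembling e^{tJ} and conjugating by P, we get:

e^{tB} =
  [-t^2*exp(-5*t)/2 - t*exp(-5*t) + exp(-5*t), -t^2*exp(-5*t) - t*exp(-5*t), t^2*exp(-5*t)/2 + t*exp(-5*t)]
  [-t*exp(-5*t), -2*t*exp(-5*t) + exp(-5*t), t*exp(-5*t)]
  [-t^2*exp(-5*t)/2 - 3*t*exp(-5*t), -t^2*exp(-5*t) - 5*t*exp(-5*t), t^2*exp(-5*t)/2 + 3*t*exp(-5*t) + exp(-5*t)]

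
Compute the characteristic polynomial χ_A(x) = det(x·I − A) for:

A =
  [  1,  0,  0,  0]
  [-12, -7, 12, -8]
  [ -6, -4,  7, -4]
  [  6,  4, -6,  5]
x^4 - 6*x^3 + 12*x^2 - 10*x + 3

Expanding det(x·I − A) (e.g. by cofactor expansion or by noting that A is similar to its Jordan form J, which has the same characteristic polynomial as A) gives
  χ_A(x) = x^4 - 6*x^3 + 12*x^2 - 10*x + 3
which factors as (x - 3)*(x - 1)^3. The eigenvalues (with algebraic multiplicities) are λ = 1 with multiplicity 3, λ = 3 with multiplicity 1.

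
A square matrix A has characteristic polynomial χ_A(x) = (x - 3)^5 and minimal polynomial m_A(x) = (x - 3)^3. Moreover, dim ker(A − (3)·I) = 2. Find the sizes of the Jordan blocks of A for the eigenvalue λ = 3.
Block sizes for λ = 3: [3, 2]

Step 1 — from the characteristic polynomial, algebraic multiplicity of λ = 3 is 5. From dim ker(A − (3)·I) = 2, there are exactly 2 Jordan blocks for λ = 3.
Step 2 — from the minimal polynomial, the factor (x − 3)^3 tells us the largest block for λ = 3 has size 3.
Step 3 — with total size 5, 2 blocks, and largest block 3, the block sizes (in nonincreasing order) are [3, 2].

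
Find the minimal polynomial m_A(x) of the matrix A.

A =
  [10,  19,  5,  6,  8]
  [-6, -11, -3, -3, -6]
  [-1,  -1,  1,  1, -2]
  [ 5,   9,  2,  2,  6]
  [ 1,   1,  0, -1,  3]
x^2 - 2*x + 1

The characteristic polynomial is χ_A(x) = (x - 1)^5, so the eigenvalues are known. The minimal polynomial is
  m_A(x) = Π_λ (x − λ)^{k_λ}
where k_λ is the size of the *largest* Jordan block for λ (equivalently, the smallest k with (A − λI)^k v = 0 for every generalised eigenvector v of λ).

  λ = 1: largest Jordan block has size 2, contributing (x − 1)^2

So m_A(x) = (x - 1)^2 = x^2 - 2*x + 1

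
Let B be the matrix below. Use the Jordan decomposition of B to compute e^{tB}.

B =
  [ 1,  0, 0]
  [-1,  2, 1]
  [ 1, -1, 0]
e^{tB} =
  [exp(t), 0, 0]
  [-t*exp(t), t*exp(t) + exp(t), t*exp(t)]
  [t*exp(t), -t*exp(t), -t*exp(t) + exp(t)]

Strategy: write B = P · J · P⁻¹ where J is a Jordan canonical form, so e^{tB} = P · e^{tJ} · P⁻¹, and e^{tJ} can be computed block-by-block.

B has Jordan form
J =
  [1, 1, 0]
  [0, 1, 0]
  [0, 0, 1]
(up to reordering of blocks).

Per-block formulas:
  For a 1×1 block at λ = 1: exp(t · [1]) = [e^(1t)].
  For a 2×2 Jordan block J_2(1): exp(t · J_2(1)) = e^(1t)·(I + t·N), where N is the 2×2 nilpotent shift.

After assembling e^{tJ} and conjugating by P, we get:

e^{tB} =
  [exp(t), 0, 0]
  [-t*exp(t), t*exp(t) + exp(t), t*exp(t)]
  [t*exp(t), -t*exp(t), -t*exp(t) + exp(t)]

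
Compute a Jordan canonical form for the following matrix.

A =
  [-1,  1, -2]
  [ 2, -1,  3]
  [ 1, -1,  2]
J_3(0)

The characteristic polynomial is
  det(x·I − A) = x^3

Eigenvalues and multiplicities (the geometric multiplicity of λ is n − rank(A − λI), which equals the number of Jordan blocks for λ):
  λ = 0: algebraic multiplicity = 3, geometric multiplicity = 1

Determining the block sizes for each eigenvalue:
  λ = 0: one block (gm = 1), so the single block has size am = 3 → block sizes [3]

Assembling the blocks gives a Jordan form
J =
  [0, 1, 0]
  [0, 0, 1]
  [0, 0, 0]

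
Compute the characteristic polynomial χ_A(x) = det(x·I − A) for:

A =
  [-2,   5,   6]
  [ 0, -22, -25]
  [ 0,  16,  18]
x^3 + 6*x^2 + 12*x + 8

Expanding det(x·I − A) (e.g. by cofactor expansion or by noting that A is similar to its Jordan form J, which has the same characteristic polynomial as A) gives
  χ_A(x) = x^3 + 6*x^2 + 12*x + 8
which factors as (x + 2)^3. The eigenvalues (with algebraic multiplicities) are λ = -2 with multiplicity 3.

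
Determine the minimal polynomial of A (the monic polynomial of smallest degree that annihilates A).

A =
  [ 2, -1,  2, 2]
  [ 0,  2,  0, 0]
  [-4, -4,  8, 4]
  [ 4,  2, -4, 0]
x^3 - 8*x^2 + 20*x - 16

The characteristic polynomial is χ_A(x) = (x - 4)^2*(x - 2)^2, so the eigenvalues are known. The minimal polynomial is
  m_A(x) = Π_λ (x − λ)^{k_λ}
where k_λ is the size of the *largest* Jordan block for λ (equivalently, the smallest k with (A − λI)^k v = 0 for every generalised eigenvector v of λ).

  λ = 2: largest Jordan block has size 2, contributing (x − 2)^2
  λ = 4: largest Jordan block has size 1, contributing (x − 4)

So m_A(x) = (x - 4)*(x - 2)^2 = x^3 - 8*x^2 + 20*x - 16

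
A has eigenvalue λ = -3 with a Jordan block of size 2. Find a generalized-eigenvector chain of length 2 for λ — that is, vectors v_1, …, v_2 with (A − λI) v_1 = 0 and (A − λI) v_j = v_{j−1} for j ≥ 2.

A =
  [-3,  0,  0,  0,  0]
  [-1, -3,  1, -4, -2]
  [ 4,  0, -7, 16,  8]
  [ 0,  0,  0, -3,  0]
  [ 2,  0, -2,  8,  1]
A Jordan chain for λ = -3 of length 2:
v_1 = (0, -1, 4, 0, 2)ᵀ
v_2 = (1, 0, 0, 0, 0)ᵀ

Let N = A − (-3)·I. We want v_2 with N^2 v_2 = 0 but N^1 v_2 ≠ 0; then v_{j-1} := N · v_j for j = 2, …, 2.

Pick v_2 = (1, 0, 0, 0, 0)ᵀ.
Then v_1 = N · v_2 = (0, -1, 4, 0, 2)ᵀ.

Sanity check: (A − (-3)·I) v_1 = (0, 0, 0, 0, 0)ᵀ = 0. ✓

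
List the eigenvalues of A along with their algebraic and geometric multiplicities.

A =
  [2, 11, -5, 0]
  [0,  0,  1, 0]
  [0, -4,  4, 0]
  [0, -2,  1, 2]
λ = 2: alg = 4, geom = 2

Step 1 — factor the characteristic polynomial to read off the algebraic multiplicities:
  χ_A(x) = (x - 2)^4

Step 2 — compute geometric multiplicities via the rank-nullity identity g(λ) = n − rank(A − λI):
  rank(A − (2)·I) = 2, so dim ker(A − (2)·I) = n − 2 = 2

Summary:
  λ = 2: algebraic multiplicity = 4, geometric multiplicity = 2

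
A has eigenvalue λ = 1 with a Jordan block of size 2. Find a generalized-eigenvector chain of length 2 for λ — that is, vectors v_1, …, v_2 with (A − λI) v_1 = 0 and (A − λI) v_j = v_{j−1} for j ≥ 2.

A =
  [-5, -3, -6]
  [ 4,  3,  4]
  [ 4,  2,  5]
A Jordan chain for λ = 1 of length 2:
v_1 = (-6, 4, 4)ᵀ
v_2 = (1, 0, 0)ᵀ

Let N = A − (1)·I. We want v_2 with N^2 v_2 = 0 but N^1 v_2 ≠ 0; then v_{j-1} := N · v_j for j = 2, …, 2.

Pick v_2 = (1, 0, 0)ᵀ.
Then v_1 = N · v_2 = (-6, 4, 4)ᵀ.

Sanity check: (A − (1)·I) v_1 = (0, 0, 0)ᵀ = 0. ✓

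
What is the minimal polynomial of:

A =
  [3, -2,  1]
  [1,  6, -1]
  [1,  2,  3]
x^2 - 8*x + 16

The characteristic polynomial is χ_A(x) = (x - 4)^3, so the eigenvalues are known. The minimal polynomial is
  m_A(x) = Π_λ (x − λ)^{k_λ}
where k_λ is the size of the *largest* Jordan block for λ (equivalently, the smallest k with (A − λI)^k v = 0 for every generalised eigenvector v of λ).

  λ = 4: largest Jordan block has size 2, contributing (x − 4)^2

So m_A(x) = (x - 4)^2 = x^2 - 8*x + 16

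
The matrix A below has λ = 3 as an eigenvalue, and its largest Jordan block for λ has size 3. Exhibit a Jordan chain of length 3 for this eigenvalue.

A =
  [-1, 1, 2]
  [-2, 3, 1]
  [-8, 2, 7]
A Jordan chain for λ = 3 of length 3:
v_1 = (-2, 0, -4)ᵀ
v_2 = (-4, -2, -8)ᵀ
v_3 = (1, 0, 0)ᵀ

Let N = A − (3)·I. We want v_3 with N^3 v_3 = 0 but N^2 v_3 ≠ 0; then v_{j-1} := N · v_j for j = 3, …, 2.

Pick v_3 = (1, 0, 0)ᵀ.
Then v_2 = N · v_3 = (-4, -2, -8)ᵀ.
Then v_1 = N · v_2 = (-2, 0, -4)ᵀ.

Sanity check: (A − (3)·I) v_1 = (0, 0, 0)ᵀ = 0. ✓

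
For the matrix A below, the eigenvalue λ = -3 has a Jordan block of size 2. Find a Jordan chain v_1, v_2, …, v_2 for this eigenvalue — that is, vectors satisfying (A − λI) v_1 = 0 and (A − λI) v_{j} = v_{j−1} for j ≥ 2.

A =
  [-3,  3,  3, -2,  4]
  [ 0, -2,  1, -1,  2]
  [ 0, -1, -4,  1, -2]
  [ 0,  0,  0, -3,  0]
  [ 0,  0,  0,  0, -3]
A Jordan chain for λ = -3 of length 2:
v_1 = (3, 1, -1, 0, 0)ᵀ
v_2 = (0, 1, 0, 0, 0)ᵀ

Let N = A − (-3)·I. We want v_2 with N^2 v_2 = 0 but N^1 v_2 ≠ 0; then v_{j-1} := N · v_j for j = 2, …, 2.

Pick v_2 = (0, 1, 0, 0, 0)ᵀ.
Then v_1 = N · v_2 = (3, 1, -1, 0, 0)ᵀ.

Sanity check: (A − (-3)·I) v_1 = (0, 0, 0, 0, 0)ᵀ = 0. ✓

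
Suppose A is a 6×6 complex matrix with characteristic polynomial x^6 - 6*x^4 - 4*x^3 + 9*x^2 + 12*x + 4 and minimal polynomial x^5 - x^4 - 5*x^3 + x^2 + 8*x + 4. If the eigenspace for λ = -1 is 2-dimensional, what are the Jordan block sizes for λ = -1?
Block sizes for λ = -1: [3, 1]

Step 1 — from the characteristic polynomial, algebraic multiplicity of λ = -1 is 4. From dim ker(A − (-1)·I) = 2, there are exactly 2 Jordan blocks for λ = -1.
Step 2 — from the minimal polynomial, the factor (x + 1)^3 tells us the largest block for λ = -1 has size 3.
Step 3 — with total size 4, 2 blocks, and largest block 3, the block sizes (in nonincreasing order) are [3, 1].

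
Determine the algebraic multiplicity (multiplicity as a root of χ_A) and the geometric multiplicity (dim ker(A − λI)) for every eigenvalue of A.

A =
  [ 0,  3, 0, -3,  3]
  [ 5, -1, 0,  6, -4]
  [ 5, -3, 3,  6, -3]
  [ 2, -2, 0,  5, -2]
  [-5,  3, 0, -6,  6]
λ = 2: alg = 2, geom = 1; λ = 3: alg = 3, geom = 2

Step 1 — factor the characteristic polynomial to read off the algebraic multiplicities:
  χ_A(x) = (x - 3)^3*(x - 2)^2

Step 2 — compute geometric multiplicities via the rank-nullity identity g(λ) = n − rank(A − λI):
  rank(A − (2)·I) = 4, so dim ker(A − (2)·I) = n − 4 = 1
  rank(A − (3)·I) = 3, so dim ker(A − (3)·I) = n − 3 = 2

Summary:
  λ = 2: algebraic multiplicity = 2, geometric multiplicity = 1
  λ = 3: algebraic multiplicity = 3, geometric multiplicity = 2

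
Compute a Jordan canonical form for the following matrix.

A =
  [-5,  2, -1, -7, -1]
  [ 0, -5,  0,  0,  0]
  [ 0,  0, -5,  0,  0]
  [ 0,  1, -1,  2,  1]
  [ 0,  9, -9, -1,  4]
J_2(-5) ⊕ J_1(-5) ⊕ J_2(3)

The characteristic polynomial is
  det(x·I − A) = x^5 + 9*x^4 - 6*x^3 - 190*x^2 - 75*x + 1125 = (x - 3)^2*(x + 5)^3

Eigenvalues and multiplicities (the geometric multiplicity of λ is n − rank(A − λI), which equals the number of Jordan blocks for λ):
  λ = -5: algebraic multiplicity = 3, geometric multiplicity = 2
  λ = 3: algebraic multiplicity = 2, geometric multiplicity = 1

Determining the block sizes for each eigenvalue:
  λ = -5: 2 blocks summing to 3 forces exactly one block of size 2 and the rest size 1 → block sizes [2, 1]
  λ = 3: one block (gm = 1), so the single block has size am = 2 → block sizes [2]

Assembling the blocks gives a Jordan form
J =
  [-5,  1,  0, 0, 0]
  [ 0, -5,  0, 0, 0]
  [ 0,  0, -5, 0, 0]
  [ 0,  0,  0, 3, 1]
  [ 0,  0,  0, 0, 3]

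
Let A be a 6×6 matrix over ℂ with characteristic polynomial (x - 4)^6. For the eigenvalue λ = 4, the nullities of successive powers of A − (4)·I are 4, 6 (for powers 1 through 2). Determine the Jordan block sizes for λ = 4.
Block sizes for λ = 4: [2, 2, 1, 1]

From the dimensions of kernels of powers, the number of Jordan blocks of size at least j is d_j − d_{j−1} where d_j = dim ker(N^j) (with d_0 = 0). Computing the differences gives [4, 2].
The number of blocks of size exactly k is (#blocks of size ≥ k) − (#blocks of size ≥ k + 1), so the partition is: 2 block(s) of size 1, 2 block(s) of size 2.
In nonincreasing order the block sizes are [2, 2, 1, 1].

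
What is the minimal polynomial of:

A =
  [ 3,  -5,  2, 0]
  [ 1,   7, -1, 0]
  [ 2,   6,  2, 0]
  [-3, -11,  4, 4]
x^3 - 12*x^2 + 48*x - 64

The characteristic polynomial is χ_A(x) = (x - 4)^4, so the eigenvalues are known. The minimal polynomial is
  m_A(x) = Π_λ (x − λ)^{k_λ}
where k_λ is the size of the *largest* Jordan block for λ (equivalently, the smallest k with (A − λI)^k v = 0 for every generalised eigenvector v of λ).

  λ = 4: largest Jordan block has size 3, contributing (x − 4)^3

So m_A(x) = (x - 4)^3 = x^3 - 12*x^2 + 48*x - 64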